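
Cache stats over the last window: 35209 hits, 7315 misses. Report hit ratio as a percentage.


Formula: hit rate = hits / (hits + misses) * 100
hit rate = 35209 / (35209 + 7315) * 100
hit rate = 35209 / 42524 * 100
hit rate = 82.8%

82.8%


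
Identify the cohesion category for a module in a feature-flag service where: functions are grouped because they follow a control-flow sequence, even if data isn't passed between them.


Reasoning: Grouped by order of execution within a routine, not by data flow
Type: Procedural cohesion

Procedural cohesion


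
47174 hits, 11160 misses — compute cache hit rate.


Formula: hit rate = hits / (hits + misses) * 100
hit rate = 47174 / (47174 + 11160) * 100
hit rate = 47174 / 58334 * 100
hit rate = 80.87%

80.87%


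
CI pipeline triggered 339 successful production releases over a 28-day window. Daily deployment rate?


Formula: deployments per day = releases / days
= 339 / 28
= 12.107 deploys/day
(equivalently, 84.75 deploys/week)

12.107 deploys/day


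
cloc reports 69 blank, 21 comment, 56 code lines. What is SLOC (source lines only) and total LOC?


Total LOC = blank + comment + code
Total LOC = 69 + 21 + 56 = 146
SLOC (source only) = code = 56

Total LOC: 146, SLOC: 56


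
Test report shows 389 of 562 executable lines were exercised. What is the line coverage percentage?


Coverage = covered / total * 100
Coverage = 389 / 562 * 100
Coverage = 69.22%

69.22%


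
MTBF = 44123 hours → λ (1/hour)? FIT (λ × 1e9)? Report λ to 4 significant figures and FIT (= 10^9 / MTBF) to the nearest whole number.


Formula: λ = 1 / MTBF; FIT = λ × 1e9 = 1e9 / MTBF
λ = 1 / 44123 ≈ 2.266e-05 failures/hour
FIT = 1e9 / 44123 ≈ 22664 failures per 1e9 hours (nearest whole number)

λ = 2.266e-05 /h, FIT = 22664


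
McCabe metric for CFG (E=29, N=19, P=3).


Formula: V(G) = E - N + 2P
V(G) = 29 - 19 + 2*3
V(G) = 10 + 6
V(G) = 16

16


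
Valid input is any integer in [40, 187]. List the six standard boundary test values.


Range: [40, 187]
Boundaries: just below min, min, min+1, max-1, max, just above max
Values: [39, 40, 41, 186, 187, 188]

[39, 40, 41, 186, 187, 188]


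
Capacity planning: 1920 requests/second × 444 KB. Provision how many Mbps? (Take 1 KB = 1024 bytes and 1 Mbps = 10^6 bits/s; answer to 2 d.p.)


Formula: Mbps = payload_bytes * RPS * 8 / 1e6
Payload per request = 444 KB = 444 * 1024 = 454656 bytes
Total bytes/sec = 454656 * 1920 = 872939520
Total bits/sec = 872939520 * 8 = 6983516160
Mbps = 6983516160 / 1e6 = 6983.52

6983.52 Mbps


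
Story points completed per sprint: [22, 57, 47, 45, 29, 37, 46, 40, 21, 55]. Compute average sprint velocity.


Formula: Avg velocity = Total points / Number of sprints
Points: [22, 57, 47, 45, 29, 37, 46, 40, 21, 55]
Sum = 22 + 57 + 47 + 45 + 29 + 37 + 46 + 40 + 21 + 55 = 399
Avg velocity = 399 / 10 = 39.9 points/sprint

39.9 points/sprint


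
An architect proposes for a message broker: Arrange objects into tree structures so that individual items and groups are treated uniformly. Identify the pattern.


This matches the Composite pattern

Composite


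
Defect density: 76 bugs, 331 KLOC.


Defect density = defects / KLOC
Defect density = 76 / 331
Defect density = 0.23 defects/KLOC

0.23 defects/KLOC


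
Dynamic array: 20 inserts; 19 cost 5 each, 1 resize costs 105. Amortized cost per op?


Formula: Amortized cost = Total cost / Operations
Total cost = (19 * 5) + (1 * 105)
Total cost = 95 + 105 = 200
Amortized = 200 / 20 = 10.0

10.0


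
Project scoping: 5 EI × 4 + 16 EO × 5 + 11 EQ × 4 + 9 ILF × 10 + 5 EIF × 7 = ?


UFP = EI*4 + EO*5 + EQ*4 + ILF*10 + EIF*7
UFP = 5*4 + 16*5 + 11*4 + 9*10 + 5*7
UFP = 20 + 80 + 44 + 90 + 35
UFP = 269

269


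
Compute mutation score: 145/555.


Mutation score = killed / total * 100
Mutation score = 145 / 555 * 100
Mutation score = 26.13%

26.13%


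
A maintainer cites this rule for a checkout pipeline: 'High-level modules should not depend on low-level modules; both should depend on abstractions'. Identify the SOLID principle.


This describes the Dependency Inversion Principle (DIP)

Dependency Inversion Principle (DIP)


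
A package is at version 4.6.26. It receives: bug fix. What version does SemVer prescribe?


Current: 4.6.26
Change category: 'bug fix' → patch bump
SemVer rule: patch bump → increment PATCH (MAJOR and MINOR unchanged)
New: 4.6.27

4.6.27


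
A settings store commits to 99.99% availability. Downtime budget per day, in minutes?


Formula: allowed downtime = period * (100 - SLA) / 100
Period (day) = 1440 minutes
Unavailability fraction = (100 - 99.99) / 100
Allowed downtime = 1440 * (100 - 99.99) / 100
Allowed downtime = 0.144 minutes

0.144 minutes


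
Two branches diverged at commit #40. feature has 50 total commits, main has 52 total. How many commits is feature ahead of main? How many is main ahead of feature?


Common ancestor: commit #40
feature commits after divergence: 50 - 40 = 10
main commits after divergence: 52 - 40 = 12
feature is 10 commits ahead of main
main is 12 commits ahead of feature

feature ahead: 10, main ahead: 12


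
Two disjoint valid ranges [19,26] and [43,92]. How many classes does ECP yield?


Valid ranges: [19,26] and [43,92]
Class 1: x < 19 — invalid
Class 2: 19 ≤ x ≤ 26 — valid
Class 3: 26 < x < 43 — invalid (gap between ranges)
Class 4: 43 ≤ x ≤ 92 — valid
Class 5: x > 92 — invalid
Total equivalence classes: 5

5 equivalence classes


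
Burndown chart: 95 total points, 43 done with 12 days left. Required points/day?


Formula: Required rate = Remaining points / Days left
Remaining = 95 - 43 = 52 points
Required rate = 52 / 12 = 4.33 points/day

4.33 points/day


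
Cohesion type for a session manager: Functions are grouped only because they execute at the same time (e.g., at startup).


Reasoning: Related by timing only
Type: Temporal cohesion

Temporal cohesion


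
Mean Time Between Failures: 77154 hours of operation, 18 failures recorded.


Formula: MTBF = Total operating time / Number of failures
MTBF = 77154 / 18
MTBF = 4286.33 hours

4286.33 hours


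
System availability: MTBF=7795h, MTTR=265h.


Availability = MTBF / (MTBF + MTTR)
Availability = 7795 / (7795 + 265)
Availability = 7795 / 8060
Availability = 96.7122%

96.7122%


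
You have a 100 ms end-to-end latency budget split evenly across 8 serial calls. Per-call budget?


Formula: per_stage = total_budget / stages
per_stage = 100 / 8
per_stage = 12.5 ms

12.5 ms


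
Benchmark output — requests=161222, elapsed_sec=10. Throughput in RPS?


Formula: throughput = requests / seconds
throughput = 161222 / 10
throughput = 16122.2 requests/second

16122.2 requests/second


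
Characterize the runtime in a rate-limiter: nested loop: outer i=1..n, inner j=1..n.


Reasoning: n iterations times n iterations
Complexity: O(n^2)

O(n^2)


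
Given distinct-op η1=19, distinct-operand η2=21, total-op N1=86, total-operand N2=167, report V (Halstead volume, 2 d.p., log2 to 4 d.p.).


Formula: V = N * log2(η), where N = N1 + N2 and η = η1 + η2
η = 19 + 21 = 40
N = 86 + 167 = 253
log2(40) ≈ 5.3219
V = 253 * 5.3219 = 1346.44

1346.44


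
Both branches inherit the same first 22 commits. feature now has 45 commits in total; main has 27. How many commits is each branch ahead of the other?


Common ancestor: commit #22
feature commits after divergence: 45 - 22 = 23
main commits after divergence: 27 - 22 = 5
feature is 23 commits ahead of main
main is 5 commits ahead of feature

feature ahead: 23, main ahead: 5


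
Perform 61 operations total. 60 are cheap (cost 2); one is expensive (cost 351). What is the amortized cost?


Formula: Amortized cost = Total cost / Operations
Total cost = (60 * 2) + (1 * 351)
Total cost = 120 + 351 = 471
Amortized = 471 / 61 = 7.7213

7.7213


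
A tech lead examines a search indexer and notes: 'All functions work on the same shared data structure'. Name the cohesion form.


Reasoning: Functions share data
Type: Communicational cohesion

Communicational cohesion


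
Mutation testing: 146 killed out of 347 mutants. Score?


Mutation score = killed / total * 100
Mutation score = 146 / 347 * 100
Mutation score = 42.07%

42.07%


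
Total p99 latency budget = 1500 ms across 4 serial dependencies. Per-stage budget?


Formula: per_stage = total_budget / stages
per_stage = 1500 / 4
per_stage = 375.0 ms

375.0 ms


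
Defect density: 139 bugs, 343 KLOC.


Defect density = defects / KLOC
Defect density = 139 / 343
Defect density = 0.405 defects/KLOC

0.405 defects/KLOC


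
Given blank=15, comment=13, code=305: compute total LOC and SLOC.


Total LOC = blank + comment + code
Total LOC = 15 + 13 + 305 = 333
SLOC (source only) = code = 305

Total LOC: 333, SLOC: 305


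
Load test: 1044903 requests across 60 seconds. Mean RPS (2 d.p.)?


Formula: throughput = requests / seconds
throughput = 1044903 / 60
throughput = 17415.05 requests/second

17415.05 requests/second


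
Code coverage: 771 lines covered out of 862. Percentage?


Coverage = covered / total * 100
Coverage = 771 / 862 * 100
Coverage = 89.44%

89.44%


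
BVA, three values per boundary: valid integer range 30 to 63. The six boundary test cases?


Range: [30, 63]
Boundaries: just below min, min, min+1, max-1, max, just above max
Values: [29, 30, 31, 62, 63, 64]

[29, 30, 31, 62, 63, 64]


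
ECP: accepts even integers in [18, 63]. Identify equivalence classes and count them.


Constraint: even integers in [18, 63]
Class 1: x < 18 — out-of-range invalid
Class 2: x in [18,63] but odd — wrong type invalid
Class 3: x in [18,63] and even — valid
Class 4: x > 63 — out-of-range invalid
Total equivalence classes: 4

4 equivalence classes


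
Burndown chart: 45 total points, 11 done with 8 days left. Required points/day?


Formula: Required rate = Remaining points / Days left
Remaining = 45 - 11 = 34 points
Required rate = 34 / 8 = 4.25 points/day

4.25 points/day


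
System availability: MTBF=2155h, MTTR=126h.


Availability = MTBF / (MTBF + MTTR)
Availability = 2155 / (2155 + 126)
Availability = 2155 / 2281
Availability = 94.4761%

94.4761%


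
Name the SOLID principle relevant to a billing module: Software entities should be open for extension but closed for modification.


This describes the Open/Closed Principle (OCP)

Open/Closed Principle (OCP)


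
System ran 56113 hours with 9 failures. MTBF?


Formula: MTBF = Total operating time / Number of failures
MTBF = 56113 / 9
MTBF = 6234.78 hours

6234.78 hours


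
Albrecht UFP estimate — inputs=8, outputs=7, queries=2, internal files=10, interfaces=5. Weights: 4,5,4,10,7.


UFP = EI*4 + EO*5 + EQ*4 + ILF*10 + EIF*7
UFP = 8*4 + 7*5 + 2*4 + 10*10 + 5*7
UFP = 32 + 35 + 8 + 100 + 35
UFP = 210

210


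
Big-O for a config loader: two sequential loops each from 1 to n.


Reasoning: sequential dominates: O(n) + O(n) = O(n)
Complexity: O(n)

O(n)


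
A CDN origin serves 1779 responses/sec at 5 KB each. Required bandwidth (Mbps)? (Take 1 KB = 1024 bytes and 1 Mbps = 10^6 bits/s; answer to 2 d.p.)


Formula: Mbps = payload_bytes * RPS * 8 / 1e6
Payload per request = 5 KB = 5 * 1024 = 5120 bytes
Total bytes/sec = 5120 * 1779 = 9108480
Total bits/sec = 9108480 * 8 = 72867840
Mbps = 72867840 / 1e6 = 72.87

72.87 Mbps


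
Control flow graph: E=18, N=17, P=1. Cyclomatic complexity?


Formula: V(G) = E - N + 2P
V(G) = 18 - 17 + 2*1
V(G) = 1 + 2
V(G) = 3

3


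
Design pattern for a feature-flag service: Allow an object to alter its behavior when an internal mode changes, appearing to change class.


This matches the State pattern

State


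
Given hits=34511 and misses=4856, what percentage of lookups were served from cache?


Formula: hit rate = hits / (hits + misses) * 100
hit rate = 34511 / (34511 + 4856) * 100
hit rate = 34511 / 39367 * 100
hit rate = 87.66%

87.66%


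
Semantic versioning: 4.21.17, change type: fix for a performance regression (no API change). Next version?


Current: 4.21.17
Change category: 'fix for a performance regression (no API change)' → patch bump
SemVer rule: patch bump → increment PATCH (MAJOR and MINOR unchanged)
New: 4.21.18

4.21.18


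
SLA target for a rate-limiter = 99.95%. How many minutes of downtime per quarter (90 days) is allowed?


Formula: allowed downtime = period * (100 - SLA) / 100
Period (quarter (90 days)) = 129600 minutes
Unavailability fraction = (100 - 99.95) / 100
Allowed downtime = 129600 * (100 - 99.95) / 100
Allowed downtime = 64.8 minutes

64.8 minutes


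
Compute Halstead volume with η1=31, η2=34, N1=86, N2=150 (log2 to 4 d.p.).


Formula: V = N * log2(η), where N = N1 + N2 and η = η1 + η2
η = 31 + 34 = 65
N = 86 + 150 = 236
log2(65) ≈ 6.0224
V = 236 * 6.0224 = 1421.29

1421.29


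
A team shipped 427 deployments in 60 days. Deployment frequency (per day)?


Formula: deployments per day = releases / days
= 427 / 60
= 7.117 deploys/day
(equivalently, 49.82 deploys/week)

7.117 deploys/day


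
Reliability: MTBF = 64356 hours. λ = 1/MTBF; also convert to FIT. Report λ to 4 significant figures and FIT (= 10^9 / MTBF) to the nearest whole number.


Formula: λ = 1 / MTBF; FIT = λ × 1e9 = 1e9 / MTBF
λ = 1 / 64356 ≈ 1.554e-05 failures/hour
FIT = 1e9 / 64356 ≈ 15539 failures per 1e9 hours (nearest whole number)

λ = 1.554e-05 /h, FIT = 15539


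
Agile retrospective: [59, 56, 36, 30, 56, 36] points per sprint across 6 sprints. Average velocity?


Formula: Avg velocity = Total points / Number of sprints
Points: [59, 56, 36, 30, 56, 36]
Sum = 59 + 56 + 36 + 30 + 56 + 36 = 273
Avg velocity = 273 / 6 = 45.5 points/sprint

45.5 points/sprint


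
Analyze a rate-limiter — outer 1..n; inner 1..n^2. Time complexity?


Reasoning: n times n^2
Complexity: O(n^3)

O(n^3)


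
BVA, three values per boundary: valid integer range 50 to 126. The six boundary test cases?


Range: [50, 126]
Boundaries: just below min, min, min+1, max-1, max, just above max
Values: [49, 50, 51, 125, 126, 127]

[49, 50, 51, 125, 126, 127]


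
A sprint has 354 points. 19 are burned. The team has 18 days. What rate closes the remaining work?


Formula: Required rate = Remaining points / Days left
Remaining = 354 - 19 = 335 points
Required rate = 335 / 18 = 18.61 points/day

18.61 points/day


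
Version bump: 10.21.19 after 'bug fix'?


Current: 10.21.19
Change category: 'bug fix' → patch bump
SemVer rule: patch bump → increment PATCH (MAJOR and MINOR unchanged)
New: 10.21.20

10.21.20


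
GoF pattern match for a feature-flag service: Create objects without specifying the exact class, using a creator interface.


This matches the Factory Method pattern

Factory Method


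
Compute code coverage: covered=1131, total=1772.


Coverage = covered / total * 100
Coverage = 1131 / 1772 * 100
Coverage = 63.83%

63.83%


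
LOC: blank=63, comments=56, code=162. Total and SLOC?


Total LOC = blank + comment + code
Total LOC = 63 + 56 + 162 = 281
SLOC (source only) = code = 162

Total LOC: 281, SLOC: 162


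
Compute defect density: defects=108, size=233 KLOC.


Defect density = defects / KLOC
Defect density = 108 / 233
Defect density = 0.464 defects/KLOC

0.464 defects/KLOC


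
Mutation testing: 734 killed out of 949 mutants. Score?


Mutation score = killed / total * 100
Mutation score = 734 / 949 * 100
Mutation score = 77.34%

77.34%


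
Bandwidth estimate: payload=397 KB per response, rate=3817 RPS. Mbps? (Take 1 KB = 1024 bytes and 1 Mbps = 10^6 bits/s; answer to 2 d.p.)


Formula: Mbps = payload_bytes * RPS * 8 / 1e6
Payload per request = 397 KB = 397 * 1024 = 406528 bytes
Total bytes/sec = 406528 * 3817 = 1551717376
Total bits/sec = 1551717376 * 8 = 12413739008
Mbps = 12413739008 / 1e6 = 12413.74

12413.74 Mbps


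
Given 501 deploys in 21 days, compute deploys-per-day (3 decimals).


Formula: deployments per day = releases / days
= 501 / 21
= 23.857 deploys/day
(equivalently, 167.0 deploys/week)

23.857 deploys/day


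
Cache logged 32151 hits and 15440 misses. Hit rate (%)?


Formula: hit rate = hits / (hits + misses) * 100
hit rate = 32151 / (32151 + 15440) * 100
hit rate = 32151 / 47591 * 100
hit rate = 67.56%

67.56%


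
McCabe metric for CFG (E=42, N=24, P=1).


Formula: V(G) = E - N + 2P
V(G) = 42 - 24 + 2*1
V(G) = 18 + 2
V(G) = 20

20


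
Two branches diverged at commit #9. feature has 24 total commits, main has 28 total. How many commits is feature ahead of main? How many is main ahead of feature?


Common ancestor: commit #9
feature commits after divergence: 24 - 9 = 15
main commits after divergence: 28 - 9 = 19
feature is 15 commits ahead of main
main is 19 commits ahead of feature

feature ahead: 15, main ahead: 19


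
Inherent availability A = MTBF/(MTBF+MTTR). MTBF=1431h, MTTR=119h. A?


Availability = MTBF / (MTBF + MTTR)
Availability = 1431 / (1431 + 119)
Availability = 1431 / 1550
Availability = 92.3226%

92.3226%


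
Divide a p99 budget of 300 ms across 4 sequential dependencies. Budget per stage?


Formula: per_stage = total_budget / stages
per_stage = 300 / 4
per_stage = 75.0 ms

75.0 ms


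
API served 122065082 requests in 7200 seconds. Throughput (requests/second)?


Formula: throughput = requests / seconds
throughput = 122065082 / 7200
throughput = 16953.48 requests/second

16953.48 requests/second


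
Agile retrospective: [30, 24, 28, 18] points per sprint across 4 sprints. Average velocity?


Formula: Avg velocity = Total points / Number of sprints
Points: [30, 24, 28, 18]
Sum = 30 + 24 + 28 + 18 = 100
Avg velocity = 100 / 4 = 25.0 points/sprint

25.0 points/sprint


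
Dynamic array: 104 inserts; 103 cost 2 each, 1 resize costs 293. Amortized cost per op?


Formula: Amortized cost = Total cost / Operations
Total cost = (103 * 2) + (1 * 293)
Total cost = 206 + 293 = 499
Amortized = 499 / 104 = 4.7981

4.7981


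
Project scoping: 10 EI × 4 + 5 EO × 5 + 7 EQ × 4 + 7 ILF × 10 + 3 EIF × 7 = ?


UFP = EI*4 + EO*5 + EQ*4 + ILF*10 + EIF*7
UFP = 10*4 + 5*5 + 7*4 + 7*10 + 3*7
UFP = 40 + 25 + 28 + 70 + 21
UFP = 184

184


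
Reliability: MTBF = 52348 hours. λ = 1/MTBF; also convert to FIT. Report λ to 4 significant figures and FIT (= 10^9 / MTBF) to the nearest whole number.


Formula: λ = 1 / MTBF; FIT = λ × 1e9 = 1e9 / MTBF
λ = 1 / 52348 ≈ 1.910e-05 failures/hour
FIT = 1e9 / 52348 ≈ 19103 failures per 1e9 hours (nearest whole number)

λ = 1.910e-05 /h, FIT = 19103


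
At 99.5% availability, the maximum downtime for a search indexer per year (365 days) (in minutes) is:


Formula: allowed downtime = period * (100 - SLA) / 100
Period (year (365 days)) = 525600 minutes
Unavailability fraction = (100 - 99.5) / 100
Allowed downtime = 525600 * (100 - 99.5) / 100
Allowed downtime = 2628.0 minutes

2628.0 minutes


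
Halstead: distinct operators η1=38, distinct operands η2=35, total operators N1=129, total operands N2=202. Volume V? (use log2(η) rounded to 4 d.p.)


Formula: V = N * log2(η), where N = N1 + N2 and η = η1 + η2
η = 38 + 35 = 73
N = 129 + 202 = 331
log2(73) ≈ 6.1898
V = 331 * 6.1898 = 2048.82

2048.82


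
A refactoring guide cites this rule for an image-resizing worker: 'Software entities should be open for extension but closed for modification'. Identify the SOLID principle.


This describes the Open/Closed Principle (OCP)

Open/Closed Principle (OCP)


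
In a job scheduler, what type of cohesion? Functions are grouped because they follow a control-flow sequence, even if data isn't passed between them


Reasoning: Grouped by order of execution within a routine, not by data flow
Type: Procedural cohesion

Procedural cohesion


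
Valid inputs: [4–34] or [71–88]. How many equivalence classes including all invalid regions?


Valid ranges: [4,34] and [71,88]
Class 1: x < 4 — invalid
Class 2: 4 ≤ x ≤ 34 — valid
Class 3: 34 < x < 71 — invalid (gap between ranges)
Class 4: 71 ≤ x ≤ 88 — valid
Class 5: x > 88 — invalid
Total equivalence classes: 5

5 equivalence classes


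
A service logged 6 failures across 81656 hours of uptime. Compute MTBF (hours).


Formula: MTBF = Total operating time / Number of failures
MTBF = 81656 / 6
MTBF = 13609.33 hours

13609.33 hours


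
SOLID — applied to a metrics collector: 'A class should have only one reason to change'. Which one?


This describes the Single Responsibility Principle (SRP)

Single Responsibility Principle (SRP)


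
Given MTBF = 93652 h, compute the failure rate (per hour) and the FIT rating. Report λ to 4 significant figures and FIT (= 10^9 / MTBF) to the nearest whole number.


Formula: λ = 1 / MTBF; FIT = λ × 1e9 = 1e9 / MTBF
λ = 1 / 93652 ≈ 1.068e-05 failures/hour
FIT = 1e9 / 93652 ≈ 10678 failures per 1e9 hours (nearest whole number)

λ = 1.068e-05 /h, FIT = 10678


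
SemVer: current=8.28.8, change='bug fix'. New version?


Current: 8.28.8
Change category: 'bug fix' → patch bump
SemVer rule: patch bump → increment PATCH (MAJOR and MINOR unchanged)
New: 8.28.9

8.28.9


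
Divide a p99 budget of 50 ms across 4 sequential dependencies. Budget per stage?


Formula: per_stage = total_budget / stages
per_stage = 50 / 4
per_stage = 12.5 ms

12.5 ms


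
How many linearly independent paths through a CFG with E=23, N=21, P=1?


Formula: V(G) = E - N + 2P
V(G) = 23 - 21 + 2*1
V(G) = 2 + 2
V(G) = 4

4


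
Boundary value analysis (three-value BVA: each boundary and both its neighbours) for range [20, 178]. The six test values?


Range: [20, 178]
Boundaries: just below min, min, min+1, max-1, max, just above max
Values: [19, 20, 21, 177, 178, 179]

[19, 20, 21, 177, 178, 179]


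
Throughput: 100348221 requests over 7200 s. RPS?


Formula: throughput = requests / seconds
throughput = 100348221 / 7200
throughput = 13937.25 requests/second

13937.25 requests/second


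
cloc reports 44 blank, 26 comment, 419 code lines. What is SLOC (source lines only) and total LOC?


Total LOC = blank + comment + code
Total LOC = 44 + 26 + 419 = 489
SLOC (source only) = code = 419

Total LOC: 489, SLOC: 419


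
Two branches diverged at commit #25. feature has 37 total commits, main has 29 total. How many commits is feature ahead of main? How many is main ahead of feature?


Common ancestor: commit #25
feature commits after divergence: 37 - 25 = 12
main commits after divergence: 29 - 25 = 4
feature is 12 commits ahead of main
main is 4 commits ahead of feature

feature ahead: 12, main ahead: 4


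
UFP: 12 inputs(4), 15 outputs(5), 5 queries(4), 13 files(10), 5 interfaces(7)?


UFP = EI*4 + EO*5 + EQ*4 + ILF*10 + EIF*7
UFP = 12*4 + 15*5 + 5*4 + 13*10 + 5*7
UFP = 48 + 75 + 20 + 130 + 35
UFP = 308

308


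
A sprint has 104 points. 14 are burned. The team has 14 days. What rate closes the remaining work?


Formula: Required rate = Remaining points / Days left
Remaining = 104 - 14 = 90 points
Required rate = 90 / 14 = 6.43 points/day

6.43 points/day


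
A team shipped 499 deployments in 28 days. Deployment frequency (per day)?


Formula: deployments per day = releases / days
= 499 / 28
= 17.821 deploys/day
(equivalently, 124.75 deploys/week)

17.821 deploys/day


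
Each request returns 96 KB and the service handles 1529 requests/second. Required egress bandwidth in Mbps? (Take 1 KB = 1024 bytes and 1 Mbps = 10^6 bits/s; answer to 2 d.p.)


Formula: Mbps = payload_bytes * RPS * 8 / 1e6
Payload per request = 96 KB = 96 * 1024 = 98304 bytes
Total bytes/sec = 98304 * 1529 = 150306816
Total bits/sec = 150306816 * 8 = 1202454528
Mbps = 1202454528 / 1e6 = 1202.45

1202.45 Mbps


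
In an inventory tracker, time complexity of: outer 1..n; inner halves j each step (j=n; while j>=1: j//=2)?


Reasoning: n times log n
Complexity: O(n log n)

O(n log n)


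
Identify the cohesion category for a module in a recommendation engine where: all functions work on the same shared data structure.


Reasoning: Functions share data
Type: Communicational cohesion

Communicational cohesion


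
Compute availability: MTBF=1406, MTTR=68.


Availability = MTBF / (MTBF + MTTR)
Availability = 1406 / (1406 + 68)
Availability = 1406 / 1474
Availability = 95.3867%

95.3867%


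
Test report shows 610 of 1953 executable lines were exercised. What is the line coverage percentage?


Coverage = covered / total * 100
Coverage = 610 / 1953 * 100
Coverage = 31.23%

31.23%


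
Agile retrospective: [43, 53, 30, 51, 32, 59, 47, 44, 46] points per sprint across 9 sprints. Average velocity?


Formula: Avg velocity = Total points / Number of sprints
Points: [43, 53, 30, 51, 32, 59, 47, 44, 46]
Sum = 43 + 53 + 30 + 51 + 32 + 59 + 47 + 44 + 46 = 405
Avg velocity = 405 / 9 = 45.0 points/sprint

45.0 points/sprint


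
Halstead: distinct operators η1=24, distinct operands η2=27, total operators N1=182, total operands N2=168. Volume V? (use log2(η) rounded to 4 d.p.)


Formula: V = N * log2(η), where N = N1 + N2 and η = η1 + η2
η = 24 + 27 = 51
N = 182 + 168 = 350
log2(51) ≈ 5.6724
V = 350 * 5.6724 = 1985.34

1985.34


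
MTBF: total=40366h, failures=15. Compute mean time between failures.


Formula: MTBF = Total operating time / Number of failures
MTBF = 40366 / 15
MTBF = 2691.07 hours

2691.07 hours


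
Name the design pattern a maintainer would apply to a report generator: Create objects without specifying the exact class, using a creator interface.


This matches the Factory Method pattern

Factory Method


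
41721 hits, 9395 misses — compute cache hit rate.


Formula: hit rate = hits / (hits + misses) * 100
hit rate = 41721 / (41721 + 9395) * 100
hit rate = 41721 / 51116 * 100
hit rate = 81.62%

81.62%


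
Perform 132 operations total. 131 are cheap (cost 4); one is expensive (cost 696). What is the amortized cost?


Formula: Amortized cost = Total cost / Operations
Total cost = (131 * 4) + (1 * 696)
Total cost = 524 + 696 = 1220
Amortized = 1220 / 132 = 9.2424

9.2424


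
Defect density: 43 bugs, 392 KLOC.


Defect density = defects / KLOC
Defect density = 43 / 392
Defect density = 0.11 defects/KLOC

0.11 defects/KLOC


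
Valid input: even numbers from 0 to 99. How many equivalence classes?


Constraint: even integers in [0, 99]
Class 1: x < 0 — out-of-range invalid
Class 2: x in [0,99] but odd — wrong type invalid
Class 3: x in [0,99] and even — valid
Class 4: x > 99 — out-of-range invalid
Total equivalence classes: 4

4 equivalence classes


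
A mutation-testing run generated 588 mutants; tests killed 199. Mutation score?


Mutation score = killed / total * 100
Mutation score = 199 / 588 * 100
Mutation score = 33.84%

33.84%


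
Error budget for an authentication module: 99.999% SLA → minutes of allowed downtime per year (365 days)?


Formula: allowed downtime = period * (100 - SLA) / 100
Period (year (365 days)) = 525600 minutes
Unavailability fraction = (100 - 99.999) / 100
Allowed downtime = 525600 * (100 - 99.999) / 100
Allowed downtime = 5.256 minutes

5.256 minutes


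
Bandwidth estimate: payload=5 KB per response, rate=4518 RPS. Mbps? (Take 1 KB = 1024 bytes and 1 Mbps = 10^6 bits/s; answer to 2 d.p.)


Formula: Mbps = payload_bytes * RPS * 8 / 1e6
Payload per request = 5 KB = 5 * 1024 = 5120 bytes
Total bytes/sec = 5120 * 4518 = 23132160
Total bits/sec = 23132160 * 8 = 185057280
Mbps = 185057280 / 1e6 = 185.06

185.06 Mbps


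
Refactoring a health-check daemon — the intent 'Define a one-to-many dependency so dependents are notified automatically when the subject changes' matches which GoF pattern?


This matches the Observer pattern

Observer


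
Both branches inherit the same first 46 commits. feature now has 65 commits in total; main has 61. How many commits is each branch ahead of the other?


Common ancestor: commit #46
feature commits after divergence: 65 - 46 = 19
main commits after divergence: 61 - 46 = 15
feature is 19 commits ahead of main
main is 15 commits ahead of feature

feature ahead: 19, main ahead: 15


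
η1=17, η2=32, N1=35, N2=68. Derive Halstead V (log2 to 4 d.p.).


Formula: V = N * log2(η), where N = N1 + N2 and η = η1 + η2
η = 17 + 32 = 49
N = 35 + 68 = 103
log2(49) ≈ 5.6147
V = 103 * 5.6147 = 578.31

578.31


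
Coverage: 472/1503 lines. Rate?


Coverage = covered / total * 100
Coverage = 472 / 1503 * 100
Coverage = 31.4%

31.4%


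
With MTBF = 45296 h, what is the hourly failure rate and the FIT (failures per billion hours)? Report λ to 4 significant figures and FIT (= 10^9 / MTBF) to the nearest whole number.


Formula: λ = 1 / MTBF; FIT = λ × 1e9 = 1e9 / MTBF
λ = 1 / 45296 ≈ 2.208e-05 failures/hour
FIT = 1e9 / 45296 ≈ 22077 failures per 1e9 hours (nearest whole number)

λ = 2.208e-05 /h, FIT = 22077


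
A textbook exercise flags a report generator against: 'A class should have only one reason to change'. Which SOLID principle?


This describes the Single Responsibility Principle (SRP)

Single Responsibility Principle (SRP)


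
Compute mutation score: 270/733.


Mutation score = killed / total * 100
Mutation score = 270 / 733 * 100
Mutation score = 36.83%

36.83%


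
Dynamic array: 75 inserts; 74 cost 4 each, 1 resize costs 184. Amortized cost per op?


Formula: Amortized cost = Total cost / Operations
Total cost = (74 * 4) + (1 * 184)
Total cost = 296 + 184 = 480
Amortized = 480 / 75 = 6.4

6.4


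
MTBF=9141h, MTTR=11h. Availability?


Availability = MTBF / (MTBF + MTTR)
Availability = 9141 / (9141 + 11)
Availability = 9141 / 9152
Availability = 99.8798%

99.8798%


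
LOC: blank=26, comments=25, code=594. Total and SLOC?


Total LOC = blank + comment + code
Total LOC = 26 + 25 + 594 = 645
SLOC (source only) = code = 594

Total LOC: 645, SLOC: 594


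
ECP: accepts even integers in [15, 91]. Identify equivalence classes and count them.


Constraint: even integers in [15, 91]
Class 1: x < 15 — out-of-range invalid
Class 2: x in [15,91] but odd — wrong type invalid
Class 3: x in [15,91] and even — valid
Class 4: x > 91 — out-of-range invalid
Total equivalence classes: 4

4 equivalence classes


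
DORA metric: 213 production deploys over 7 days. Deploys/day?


Formula: deployments per day = releases / days
= 213 / 7
= 30.429 deploys/day
(equivalently, 213.0 deploys/week)

30.429 deploys/day


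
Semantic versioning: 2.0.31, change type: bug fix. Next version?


Current: 2.0.31
Change category: 'bug fix' → patch bump
SemVer rule: patch bump → increment PATCH (MAJOR and MINOR unchanged)
New: 2.0.32

2.0.32


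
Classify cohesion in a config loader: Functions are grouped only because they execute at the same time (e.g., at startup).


Reasoning: Related by timing only
Type: Temporal cohesion

Temporal cohesion


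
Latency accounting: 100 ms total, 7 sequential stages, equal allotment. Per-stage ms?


Formula: per_stage = total_budget / stages
per_stage = 100 / 7
per_stage = 14.29 ms

14.29 ms


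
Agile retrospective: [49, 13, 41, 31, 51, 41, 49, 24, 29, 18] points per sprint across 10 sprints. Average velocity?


Formula: Avg velocity = Total points / Number of sprints
Points: [49, 13, 41, 31, 51, 41, 49, 24, 29, 18]
Sum = 49 + 13 + 41 + 31 + 51 + 41 + 49 + 24 + 29 + 18 = 346
Avg velocity = 346 / 10 = 34.6 points/sprint

34.6 points/sprint


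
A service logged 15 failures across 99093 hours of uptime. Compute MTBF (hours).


Formula: MTBF = Total operating time / Number of failures
MTBF = 99093 / 15
MTBF = 6606.2 hours

6606.2 hours


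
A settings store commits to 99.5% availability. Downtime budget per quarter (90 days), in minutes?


Formula: allowed downtime = period * (100 - SLA) / 100
Period (quarter (90 days)) = 129600 minutes
Unavailability fraction = (100 - 99.5) / 100
Allowed downtime = 129600 * (100 - 99.5) / 100
Allowed downtime = 648.0 minutes

648.0 minutes


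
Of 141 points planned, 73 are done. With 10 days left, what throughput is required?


Formula: Required rate = Remaining points / Days left
Remaining = 141 - 73 = 68 points
Required rate = 68 / 10 = 6.8 points/day

6.8 points/day


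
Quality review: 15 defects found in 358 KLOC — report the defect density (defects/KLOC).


Defect density = defects / KLOC
Defect density = 15 / 358
Defect density = 0.042 defects/KLOC

0.042 defects/KLOC


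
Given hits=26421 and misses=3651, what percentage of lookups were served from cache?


Formula: hit rate = hits / (hits + misses) * 100
hit rate = 26421 / (26421 + 3651) * 100
hit rate = 26421 / 30072 * 100
hit rate = 87.86%

87.86%


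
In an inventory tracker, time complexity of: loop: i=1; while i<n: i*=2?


Reasoning: i doubles each step so iterations are log2(n)
Complexity: O(log n)

O(log n)


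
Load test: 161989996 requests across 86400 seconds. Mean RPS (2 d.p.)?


Formula: throughput = requests / seconds
throughput = 161989996 / 86400
throughput = 1874.88 requests/second

1874.88 requests/second


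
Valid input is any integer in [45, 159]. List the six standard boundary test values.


Range: [45, 159]
Boundaries: just below min, min, min+1, max-1, max, just above max
Values: [44, 45, 46, 158, 159, 160]

[44, 45, 46, 158, 159, 160]


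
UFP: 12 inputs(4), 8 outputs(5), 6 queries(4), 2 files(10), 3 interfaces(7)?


UFP = EI*4 + EO*5 + EQ*4 + ILF*10 + EIF*7
UFP = 12*4 + 8*5 + 6*4 + 2*10 + 3*7
UFP = 48 + 40 + 24 + 20 + 21
UFP = 153

153


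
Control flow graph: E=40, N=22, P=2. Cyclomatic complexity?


Formula: V(G) = E - N + 2P
V(G) = 40 - 22 + 2*2
V(G) = 18 + 4
V(G) = 22

22


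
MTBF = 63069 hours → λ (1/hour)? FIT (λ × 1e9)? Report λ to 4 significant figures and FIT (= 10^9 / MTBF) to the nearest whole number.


Formula: λ = 1 / MTBF; FIT = λ × 1e9 = 1e9 / MTBF
λ = 1 / 63069 ≈ 1.586e-05 failures/hour
FIT = 1e9 / 63069 ≈ 15856 failures per 1e9 hours (nearest whole number)

λ = 1.586e-05 /h, FIT = 15856


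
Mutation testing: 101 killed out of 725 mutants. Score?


Mutation score = killed / total * 100
Mutation score = 101 / 725 * 100
Mutation score = 13.93%

13.93%


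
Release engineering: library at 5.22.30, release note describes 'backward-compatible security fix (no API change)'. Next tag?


Current: 5.22.30
Change category: 'backward-compatible security fix (no API change)' → patch bump
SemVer rule: patch bump → increment PATCH (MAJOR and MINOR unchanged)
New: 5.22.31

5.22.31


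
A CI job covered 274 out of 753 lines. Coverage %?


Coverage = covered / total * 100
Coverage = 274 / 753 * 100
Coverage = 36.39%

36.39%


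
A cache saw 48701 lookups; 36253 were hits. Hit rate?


Formula: hit rate = hits / (hits + misses) * 100
hit rate = 36253 / (36253 + 12448) * 100
hit rate = 36253 / 48701 * 100
hit rate = 74.44%

74.44%


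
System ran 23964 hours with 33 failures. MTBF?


Formula: MTBF = Total operating time / Number of failures
MTBF = 23964 / 33
MTBF = 726.18 hours

726.18 hours


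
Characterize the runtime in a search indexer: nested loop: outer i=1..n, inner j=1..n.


Reasoning: n iterations times n iterations
Complexity: O(n^2)

O(n^2)


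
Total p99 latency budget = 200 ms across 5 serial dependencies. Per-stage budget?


Formula: per_stage = total_budget / stages
per_stage = 200 / 5
per_stage = 40.0 ms

40.0 ms


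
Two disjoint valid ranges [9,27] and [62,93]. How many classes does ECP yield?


Valid ranges: [9,27] and [62,93]
Class 1: x < 9 — invalid
Class 2: 9 ≤ x ≤ 27 — valid
Class 3: 27 < x < 62 — invalid (gap between ranges)
Class 4: 62 ≤ x ≤ 93 — valid
Class 5: x > 93 — invalid
Total equivalence classes: 5

5 equivalence classes


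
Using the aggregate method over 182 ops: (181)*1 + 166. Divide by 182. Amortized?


Formula: Amortized cost = Total cost / Operations
Total cost = (181 * 1) + (1 * 166)
Total cost = 181 + 166 = 347
Amortized = 347 / 182 = 1.9066

1.9066


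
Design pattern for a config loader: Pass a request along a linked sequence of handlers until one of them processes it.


This matches the Chain of Responsibility pattern

Chain of Responsibility


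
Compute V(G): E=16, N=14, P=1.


Formula: V(G) = E - N + 2P
V(G) = 16 - 14 + 2*1
V(G) = 2 + 2
V(G) = 4

4


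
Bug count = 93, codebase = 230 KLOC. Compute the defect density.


Defect density = defects / KLOC
Defect density = 93 / 230
Defect density = 0.404 defects/KLOC

0.404 defects/KLOC


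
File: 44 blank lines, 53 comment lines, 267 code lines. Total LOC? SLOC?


Total LOC = blank + comment + code
Total LOC = 44 + 53 + 267 = 364
SLOC (source only) = code = 267

Total LOC: 364, SLOC: 267


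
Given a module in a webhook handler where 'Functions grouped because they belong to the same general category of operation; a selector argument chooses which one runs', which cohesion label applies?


Reasoning: Grouped by category of activity, not by data or sequence
Type: Logical cohesion

Logical cohesion


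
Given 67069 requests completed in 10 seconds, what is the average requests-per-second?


Formula: throughput = requests / seconds
throughput = 67069 / 10
throughput = 6706.9 requests/second

6706.9 requests/second


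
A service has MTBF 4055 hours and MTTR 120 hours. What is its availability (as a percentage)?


Availability = MTBF / (MTBF + MTTR)
Availability = 4055 / (4055 + 120)
Availability = 4055 / 4175
Availability = 97.1257%

97.1257%


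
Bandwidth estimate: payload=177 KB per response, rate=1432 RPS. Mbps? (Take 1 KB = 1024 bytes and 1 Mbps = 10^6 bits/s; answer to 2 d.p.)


Formula: Mbps = payload_bytes * RPS * 8 / 1e6
Payload per request = 177 KB = 177 * 1024 = 181248 bytes
Total bytes/sec = 181248 * 1432 = 259547136
Total bits/sec = 259547136 * 8 = 2076377088
Mbps = 2076377088 / 1e6 = 2076.38

2076.38 Mbps


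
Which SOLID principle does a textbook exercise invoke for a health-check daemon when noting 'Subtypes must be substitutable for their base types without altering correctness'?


This describes the Liskov Substitution Principle (LSP)

Liskov Substitution Principle (LSP)


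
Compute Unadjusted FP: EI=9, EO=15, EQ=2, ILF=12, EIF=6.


UFP = EI*4 + EO*5 + EQ*4 + ILF*10 + EIF*7
UFP = 9*4 + 15*5 + 2*4 + 12*10 + 6*7
UFP = 36 + 75 + 8 + 120 + 42
UFP = 281

281


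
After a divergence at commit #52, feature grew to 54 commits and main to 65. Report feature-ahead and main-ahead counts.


Common ancestor: commit #52
feature commits after divergence: 54 - 52 = 2
main commits after divergence: 65 - 52 = 13
feature is 2 commits ahead of main
main is 13 commits ahead of feature

feature ahead: 2, main ahead: 13


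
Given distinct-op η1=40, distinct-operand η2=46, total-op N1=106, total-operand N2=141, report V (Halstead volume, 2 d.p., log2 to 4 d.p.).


Formula: V = N * log2(η), where N = N1 + N2 and η = η1 + η2
η = 40 + 46 = 86
N = 106 + 141 = 247
log2(86) ≈ 6.4263
V = 247 * 6.4263 = 1587.30

1587.30


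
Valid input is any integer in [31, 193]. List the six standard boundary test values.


Range: [31, 193]
Boundaries: just below min, min, min+1, max-1, max, just above max
Values: [30, 31, 32, 192, 193, 194]

[30, 31, 32, 192, 193, 194]


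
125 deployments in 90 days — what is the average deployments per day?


Formula: deployments per day = releases / days
= 125 / 90
= 1.389 deploys/day
(equivalently, 9.72 deploys/week)

1.389 deploys/day


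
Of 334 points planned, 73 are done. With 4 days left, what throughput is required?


Formula: Required rate = Remaining points / Days left
Remaining = 334 - 73 = 261 points
Required rate = 261 / 4 = 65.25 points/day

65.25 points/day
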